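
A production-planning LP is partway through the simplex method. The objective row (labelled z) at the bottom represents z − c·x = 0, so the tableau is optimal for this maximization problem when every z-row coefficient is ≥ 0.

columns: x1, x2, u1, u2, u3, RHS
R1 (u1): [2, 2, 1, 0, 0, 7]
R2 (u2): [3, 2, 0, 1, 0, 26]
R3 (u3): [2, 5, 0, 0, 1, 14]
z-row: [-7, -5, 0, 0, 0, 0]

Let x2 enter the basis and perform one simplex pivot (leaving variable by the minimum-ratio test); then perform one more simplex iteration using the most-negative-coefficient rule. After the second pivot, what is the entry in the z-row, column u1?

Ratio test on column x2 — row 1: 7/2 = 7/2; row 2: 26/2 = 13; row 3: 14/5 = 14/5. Minimum is 14/5 at row 3 (u3 leaves); pivot element 5.
Divide row 3 by 5; eliminate column x2 from the other rows.
Second iteration: most negative z-row entry is -5 in column x1, so x1 enters.
Ratio test on column x1 — row 1: (7/5)/(6/5) = 7/6; row 2: (102/5)/(11/5) = 102/11; row 3: (14/5)/(2/5) = 7. Minimum is 7/6 at row 1 (u1 leaves); pivot element 6/5.
Divide row 1 by 6/5; eliminate column x1 from the other rows.
After both pivots, the entry at the z-row, column u1 is 25/6.

25/6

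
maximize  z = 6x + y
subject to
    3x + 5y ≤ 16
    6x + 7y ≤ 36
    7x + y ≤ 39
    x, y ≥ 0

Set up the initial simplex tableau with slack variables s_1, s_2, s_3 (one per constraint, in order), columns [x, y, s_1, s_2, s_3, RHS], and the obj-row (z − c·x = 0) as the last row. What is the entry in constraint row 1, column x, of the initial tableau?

3

Constraint 1 has coefficient 3 on x.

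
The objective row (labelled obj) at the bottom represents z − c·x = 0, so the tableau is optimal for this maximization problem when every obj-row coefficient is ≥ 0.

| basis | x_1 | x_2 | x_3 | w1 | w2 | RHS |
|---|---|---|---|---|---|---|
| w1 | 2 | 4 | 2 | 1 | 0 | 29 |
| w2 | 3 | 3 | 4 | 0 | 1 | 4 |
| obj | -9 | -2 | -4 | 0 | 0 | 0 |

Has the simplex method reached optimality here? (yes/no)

The obj-row has a negative entry -9 in column x_1, so it is not optimal.

no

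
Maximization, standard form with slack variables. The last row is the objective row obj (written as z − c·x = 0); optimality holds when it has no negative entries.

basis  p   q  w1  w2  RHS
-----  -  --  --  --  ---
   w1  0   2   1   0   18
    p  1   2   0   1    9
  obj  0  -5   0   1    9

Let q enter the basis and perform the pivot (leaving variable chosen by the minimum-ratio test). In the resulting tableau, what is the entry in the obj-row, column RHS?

63/2

Ratio test on column q — row 1: 18/2 = 9; row 2: 9/2 = 9/2. Minimum is 9/2 at row 2 (p leaves); pivot element 2.
Divide row 2 by 2; eliminate column q from the other rows.
obj-row update in column RHS: 9 − (-5)·(9/2) = 63/2.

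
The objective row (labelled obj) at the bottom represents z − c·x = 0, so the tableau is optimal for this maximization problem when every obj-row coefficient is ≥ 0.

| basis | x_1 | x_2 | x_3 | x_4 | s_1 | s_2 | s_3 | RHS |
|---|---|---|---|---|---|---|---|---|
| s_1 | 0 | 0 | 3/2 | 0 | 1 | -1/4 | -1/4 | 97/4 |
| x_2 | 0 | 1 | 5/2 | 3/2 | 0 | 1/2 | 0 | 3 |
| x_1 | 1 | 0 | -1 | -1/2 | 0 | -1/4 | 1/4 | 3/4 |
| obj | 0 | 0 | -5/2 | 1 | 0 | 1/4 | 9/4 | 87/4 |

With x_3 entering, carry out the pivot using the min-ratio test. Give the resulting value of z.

Ratio test on column x_3 — row 1: (97/4)/(3/2) = 97/6; row 2: 3/(5/2) = 6/5; row 3: entry -1 ≤ 0. Minimum is 6/5 at row 2 (x_2 leaves); pivot element 5/2.
Pivot on row 2; the obj-row RHS becomes 87/4 − (-5/2)·(6/5) = 99/4.

99/4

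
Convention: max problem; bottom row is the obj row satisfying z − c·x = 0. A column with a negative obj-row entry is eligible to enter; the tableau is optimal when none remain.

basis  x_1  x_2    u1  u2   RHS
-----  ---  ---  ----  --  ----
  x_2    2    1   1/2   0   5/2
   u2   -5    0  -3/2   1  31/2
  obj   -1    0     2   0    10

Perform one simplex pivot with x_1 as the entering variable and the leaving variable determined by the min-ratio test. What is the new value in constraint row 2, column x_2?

5/2

Ratio test on column x_1 — row 1: (5/2)/2 = 5/4; row 2: entry -5 ≤ 0. Minimum is 5/4 at row 1 (x_2 leaves); pivot element 2.
Divide row 1 by 2; eliminate column x_1 from the other rows.
Row 2 update in column x_2: 0 − (-5)·(1/2) = 5/2.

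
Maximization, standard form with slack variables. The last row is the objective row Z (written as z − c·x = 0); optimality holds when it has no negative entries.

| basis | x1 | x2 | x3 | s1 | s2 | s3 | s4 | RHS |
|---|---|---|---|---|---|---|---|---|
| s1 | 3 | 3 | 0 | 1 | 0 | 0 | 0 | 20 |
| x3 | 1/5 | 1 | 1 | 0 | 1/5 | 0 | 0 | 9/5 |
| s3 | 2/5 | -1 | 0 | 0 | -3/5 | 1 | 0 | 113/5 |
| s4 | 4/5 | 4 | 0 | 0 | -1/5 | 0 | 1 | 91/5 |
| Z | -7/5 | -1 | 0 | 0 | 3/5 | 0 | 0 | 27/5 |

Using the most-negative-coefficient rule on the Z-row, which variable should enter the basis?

Negative Z-row entries: x1: -7/5, x2: -1.
The most negative is -7/5 in column x1, so x1 enters.

x1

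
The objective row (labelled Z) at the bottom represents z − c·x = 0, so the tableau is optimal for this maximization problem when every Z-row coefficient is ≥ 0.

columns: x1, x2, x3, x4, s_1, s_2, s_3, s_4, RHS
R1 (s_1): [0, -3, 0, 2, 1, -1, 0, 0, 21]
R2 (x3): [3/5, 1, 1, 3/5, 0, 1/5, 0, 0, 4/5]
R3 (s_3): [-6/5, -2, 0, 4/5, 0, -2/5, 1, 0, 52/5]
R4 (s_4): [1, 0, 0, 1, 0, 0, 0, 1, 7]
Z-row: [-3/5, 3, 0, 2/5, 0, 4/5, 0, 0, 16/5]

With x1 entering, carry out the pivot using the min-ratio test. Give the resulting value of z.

4

Ratio test on column x1 — row 1: entry 0 ≤ 0; row 2: (4/5)/(3/5) = 4/3; row 3: entry -6/5 ≤ 0; row 4: 7/1 = 7. Minimum is 4/3 at row 2 (x3 leaves); pivot element 3/5.
Pivot on row 2; the Z-row RHS becomes 16/5 − (-3/5)·(4/3) = 4.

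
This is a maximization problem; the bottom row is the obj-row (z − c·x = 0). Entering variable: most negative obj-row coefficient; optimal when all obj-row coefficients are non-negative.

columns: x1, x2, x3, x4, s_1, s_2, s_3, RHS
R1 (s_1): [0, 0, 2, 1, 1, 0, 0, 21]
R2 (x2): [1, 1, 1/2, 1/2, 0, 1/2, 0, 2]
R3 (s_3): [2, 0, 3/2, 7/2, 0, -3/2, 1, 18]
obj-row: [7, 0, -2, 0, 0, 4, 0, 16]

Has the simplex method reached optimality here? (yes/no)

The obj-row has a negative entry -2 in column x3, so it is not optimal.

no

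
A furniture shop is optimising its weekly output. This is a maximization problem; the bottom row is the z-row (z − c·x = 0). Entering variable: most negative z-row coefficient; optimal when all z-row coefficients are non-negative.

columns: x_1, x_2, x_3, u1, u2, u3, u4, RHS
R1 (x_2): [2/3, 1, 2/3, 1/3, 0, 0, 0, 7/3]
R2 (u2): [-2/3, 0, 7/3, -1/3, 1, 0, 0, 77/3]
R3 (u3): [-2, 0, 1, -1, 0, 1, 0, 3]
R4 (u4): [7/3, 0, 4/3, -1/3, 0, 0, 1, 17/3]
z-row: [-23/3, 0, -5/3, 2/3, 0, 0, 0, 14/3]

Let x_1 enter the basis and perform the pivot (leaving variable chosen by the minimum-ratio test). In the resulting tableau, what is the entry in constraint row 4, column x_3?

Ratio test on column x_1 — row 1: (7/3)/(2/3) = 7/2; row 2: entry -2/3 ≤ 0; row 3: entry -2 ≤ 0; row 4: (17/3)/(7/3) = 17/7. Minimum is 17/7 at row 4 (u4 leaves); pivot element 7/3.
Divide row 4 by 7/3; eliminate column x_1 from the other rows.
In the new row 4, the x_3 entry is the old entry divided by the pivot: (4/3)/(7/3) = 4/7.

4/7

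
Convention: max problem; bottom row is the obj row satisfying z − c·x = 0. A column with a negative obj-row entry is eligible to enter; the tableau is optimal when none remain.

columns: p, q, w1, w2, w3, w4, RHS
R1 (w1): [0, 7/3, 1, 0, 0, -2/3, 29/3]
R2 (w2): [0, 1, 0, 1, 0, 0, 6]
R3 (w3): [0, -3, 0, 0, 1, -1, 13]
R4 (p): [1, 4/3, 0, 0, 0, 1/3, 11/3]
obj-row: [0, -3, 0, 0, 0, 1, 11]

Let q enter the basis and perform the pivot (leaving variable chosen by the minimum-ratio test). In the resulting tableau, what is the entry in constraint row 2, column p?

-3/4

Ratio test on column q — row 1: (29/3)/(7/3) = 29/7; row 2: 6/1 = 6; row 3: entry -3 ≤ 0; row 4: (11/3)/(4/3) = 11/4. Minimum is 11/4 at row 4 (p leaves); pivot element 4/3.
Divide row 4 by 4/3; eliminate column q from the other rows.
Row 2 update in column p: 0 − 1·(3/4) = -3/4.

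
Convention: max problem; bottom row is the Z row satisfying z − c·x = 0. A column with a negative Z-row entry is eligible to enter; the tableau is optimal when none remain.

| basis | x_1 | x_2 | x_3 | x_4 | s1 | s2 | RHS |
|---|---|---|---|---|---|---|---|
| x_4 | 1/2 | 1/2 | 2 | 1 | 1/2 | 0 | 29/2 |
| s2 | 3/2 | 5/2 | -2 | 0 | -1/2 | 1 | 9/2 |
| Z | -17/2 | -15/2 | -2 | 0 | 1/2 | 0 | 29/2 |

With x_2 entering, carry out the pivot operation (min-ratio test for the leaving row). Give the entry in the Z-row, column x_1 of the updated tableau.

Ratio test on column x_2 — row 1: (29/2)/(1/2) = 29; row 2: (9/2)/(5/2) = 9/5. Minimum is 9/5 at row 2 (s2 leaves); pivot element 5/2.
Divide row 2 by 5/2; eliminate column x_2 from the other rows.
Z-row update in column x_1: -17/2 − (-15/2)·(3/5) = -4.

-4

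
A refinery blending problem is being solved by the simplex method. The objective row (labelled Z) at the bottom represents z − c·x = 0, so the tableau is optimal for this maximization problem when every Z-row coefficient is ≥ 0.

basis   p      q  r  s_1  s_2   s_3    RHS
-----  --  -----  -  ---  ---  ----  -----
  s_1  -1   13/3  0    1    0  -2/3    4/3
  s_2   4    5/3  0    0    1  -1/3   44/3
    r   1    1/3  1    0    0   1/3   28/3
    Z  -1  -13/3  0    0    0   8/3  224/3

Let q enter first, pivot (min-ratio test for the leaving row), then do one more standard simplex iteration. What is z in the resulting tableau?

Ratio test on column q — row 1: (4/3)/(13/3) = 4/13; row 2: (44/3)/(5/3) = 44/5; row 3: (28/3)/(1/3) = 28. Minimum is 4/13 at row 1 (s_1 leaves); pivot element 13/3.
Pivot on row 1; the Z-row RHS becomes 224/3 − (-13/3)·(4/13) = 76.
Next entering variable (most negative Z-row entry -2): p.
Ratio test on column p — row 1: entry -3/13 ≤ 0; row 2: (184/13)/(57/13) = 184/57; row 3: (120/13)/(14/13) = 60/7. Minimum is 184/57 at row 2 (s_2 leaves); pivot element 57/13.
After the second pivot the Z-row RHS is 76 − (-2)·(184/57) = 4700/57.

4700/57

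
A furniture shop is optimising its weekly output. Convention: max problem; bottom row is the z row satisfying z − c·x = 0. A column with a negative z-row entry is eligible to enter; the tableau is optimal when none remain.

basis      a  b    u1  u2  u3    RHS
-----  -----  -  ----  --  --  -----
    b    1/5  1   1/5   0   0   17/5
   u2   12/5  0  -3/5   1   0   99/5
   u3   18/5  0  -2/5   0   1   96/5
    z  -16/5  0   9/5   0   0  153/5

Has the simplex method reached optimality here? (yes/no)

The z-row has a negative entry -16/5 in column a, so it is not optimal.

no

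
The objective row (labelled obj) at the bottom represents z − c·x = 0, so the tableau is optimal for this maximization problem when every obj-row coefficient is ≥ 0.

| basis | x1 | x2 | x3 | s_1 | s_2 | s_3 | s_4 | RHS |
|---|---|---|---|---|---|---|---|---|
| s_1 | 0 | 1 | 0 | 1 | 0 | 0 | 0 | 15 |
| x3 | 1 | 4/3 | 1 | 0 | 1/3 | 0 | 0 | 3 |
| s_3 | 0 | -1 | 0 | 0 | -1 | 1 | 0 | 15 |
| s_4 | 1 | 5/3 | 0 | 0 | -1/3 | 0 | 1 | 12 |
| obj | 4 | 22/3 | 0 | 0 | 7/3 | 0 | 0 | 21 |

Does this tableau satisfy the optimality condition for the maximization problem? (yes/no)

yes

Every obj-row coefficient is ≥ 0, so the tableau is optimal.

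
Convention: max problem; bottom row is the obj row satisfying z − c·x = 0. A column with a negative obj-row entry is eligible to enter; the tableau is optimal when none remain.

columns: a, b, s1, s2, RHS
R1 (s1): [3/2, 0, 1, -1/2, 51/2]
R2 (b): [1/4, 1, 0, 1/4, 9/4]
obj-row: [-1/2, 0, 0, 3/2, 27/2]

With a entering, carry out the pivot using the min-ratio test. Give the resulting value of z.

Ratio test on column a — row 1: (51/2)/(3/2) = 17; row 2: (9/4)/(1/4) = 9. Minimum is 9 at row 2 (b leaves); pivot element 1/4.
Pivot on row 2; the obj-row RHS becomes 27/2 − (-1/2)·9 = 18.

18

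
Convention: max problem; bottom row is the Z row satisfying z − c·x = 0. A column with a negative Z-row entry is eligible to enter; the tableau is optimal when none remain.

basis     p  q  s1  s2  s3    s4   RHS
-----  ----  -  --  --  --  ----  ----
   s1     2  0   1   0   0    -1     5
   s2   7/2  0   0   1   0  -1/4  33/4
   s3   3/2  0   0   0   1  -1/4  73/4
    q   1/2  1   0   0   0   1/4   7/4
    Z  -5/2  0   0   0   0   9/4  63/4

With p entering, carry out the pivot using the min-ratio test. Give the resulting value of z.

Ratio test on column p — row 1: 5/2 = 5/2; row 2: (33/4)/(7/2) = 33/14; row 3: (73/4)/(3/2) = 73/6; row 4: (7/4)/(1/2) = 7/2. Minimum is 33/14 at row 2 (s2 leaves); pivot element 7/2.
Pivot on row 2; the Z-row RHS becomes 63/4 − (-5/2)·(33/14) = 303/14.

303/14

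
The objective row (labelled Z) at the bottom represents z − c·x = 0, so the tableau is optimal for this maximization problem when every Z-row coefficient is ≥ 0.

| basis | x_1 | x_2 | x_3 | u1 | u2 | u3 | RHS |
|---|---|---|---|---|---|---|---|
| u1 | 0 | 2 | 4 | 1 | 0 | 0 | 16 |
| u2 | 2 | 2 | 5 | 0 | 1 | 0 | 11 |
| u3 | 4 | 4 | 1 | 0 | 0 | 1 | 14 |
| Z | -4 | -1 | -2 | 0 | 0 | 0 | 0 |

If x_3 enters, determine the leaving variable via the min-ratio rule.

Column x_3 entries and ratios — u1: 16/4 = 4; u2: 11/5 = 11/5; u3: 14/1 = 14.
Smallest ratio is 11/5 in the row of u2, so u2 leaves.

u2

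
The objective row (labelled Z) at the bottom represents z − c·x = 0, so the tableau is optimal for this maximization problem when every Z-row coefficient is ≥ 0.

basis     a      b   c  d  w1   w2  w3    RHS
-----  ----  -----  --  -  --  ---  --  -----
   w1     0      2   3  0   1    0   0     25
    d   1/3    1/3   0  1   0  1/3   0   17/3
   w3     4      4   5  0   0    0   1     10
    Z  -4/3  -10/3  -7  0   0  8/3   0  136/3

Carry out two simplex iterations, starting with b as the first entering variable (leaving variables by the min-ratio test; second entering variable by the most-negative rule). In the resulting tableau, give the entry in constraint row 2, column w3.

0

Ratio test on column b — row 1: 25/2 = 25/2; row 2: (17/3)/(1/3) = 17; row 3: 10/4 = 5/2. Minimum is 5/2 at row 3 (w3 leaves); pivot element 4.
Divide row 3 by 4; eliminate column b from the other rows.
Second iteration: most negative Z-row entry is -17/6 in column c, so c enters.
Ratio test on column c — row 1: 20/(1/2) = 40; row 2: entry -5/12 ≤ 0; row 3: (5/2)/(5/4) = 2. Minimum is 2 at row 3 (b leaves); pivot element 5/4.
Divide row 3 by 5/4; eliminate column c from the other rows.
After both pivots, the entry at constraint row 2, column w3 is 0.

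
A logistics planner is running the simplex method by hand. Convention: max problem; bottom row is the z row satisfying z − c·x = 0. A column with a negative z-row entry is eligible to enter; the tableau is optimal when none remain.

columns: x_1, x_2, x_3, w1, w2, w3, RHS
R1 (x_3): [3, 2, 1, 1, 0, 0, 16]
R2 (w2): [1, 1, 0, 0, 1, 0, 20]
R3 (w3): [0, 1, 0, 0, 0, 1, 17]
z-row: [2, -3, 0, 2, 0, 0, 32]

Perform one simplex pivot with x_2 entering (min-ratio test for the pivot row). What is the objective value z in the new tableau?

Ratio test on column x_2 — row 1: 16/2 = 8; row 2: 20/1 = 20; row 3: 17/1 = 17. Minimum is 8 at row 1 (x_3 leaves); pivot element 2.
Pivot on row 1; the z-row RHS becomes 32 − (-3)·8 = 56.

56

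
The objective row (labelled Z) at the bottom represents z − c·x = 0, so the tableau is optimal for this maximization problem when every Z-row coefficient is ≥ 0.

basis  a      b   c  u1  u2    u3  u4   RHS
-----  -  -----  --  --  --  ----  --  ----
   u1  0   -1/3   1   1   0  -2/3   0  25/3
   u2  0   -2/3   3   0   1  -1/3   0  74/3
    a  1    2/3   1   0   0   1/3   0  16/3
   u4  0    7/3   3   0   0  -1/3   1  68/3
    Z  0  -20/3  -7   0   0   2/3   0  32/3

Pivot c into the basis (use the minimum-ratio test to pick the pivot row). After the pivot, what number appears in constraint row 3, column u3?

Ratio test on column c — row 1: (25/3)/1 = 25/3; row 2: (74/3)/3 = 74/9; row 3: (16/3)/1 = 16/3; row 4: (68/3)/3 = 68/9. Minimum is 16/3 at row 3 (a leaves); pivot element 1.
Divide row 3 by 1; eliminate column c from the other rows.
In the new row 3, the u3 entry is the old entry divided by the pivot: (1/3)/1 = 1/3.

1/3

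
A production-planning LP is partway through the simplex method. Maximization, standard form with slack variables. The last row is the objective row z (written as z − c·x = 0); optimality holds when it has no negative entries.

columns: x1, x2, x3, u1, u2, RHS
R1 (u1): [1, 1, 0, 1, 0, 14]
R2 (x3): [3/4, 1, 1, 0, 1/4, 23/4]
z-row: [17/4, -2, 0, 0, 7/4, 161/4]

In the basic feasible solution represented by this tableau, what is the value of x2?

x2 is not in the basis, so in the current basic feasible solution x2 = 0.

0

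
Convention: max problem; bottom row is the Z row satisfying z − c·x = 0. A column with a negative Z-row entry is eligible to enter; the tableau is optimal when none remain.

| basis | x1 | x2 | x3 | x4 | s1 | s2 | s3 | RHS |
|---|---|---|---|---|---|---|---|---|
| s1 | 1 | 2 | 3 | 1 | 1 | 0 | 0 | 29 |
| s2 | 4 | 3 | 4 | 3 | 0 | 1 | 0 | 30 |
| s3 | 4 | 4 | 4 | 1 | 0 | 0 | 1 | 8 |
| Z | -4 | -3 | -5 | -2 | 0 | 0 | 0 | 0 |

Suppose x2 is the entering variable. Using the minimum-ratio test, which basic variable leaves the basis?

Column x2 entries and ratios — s1: 29/2 = 29/2; s2: 30/3 = 10; s3: 8/4 = 2.
Smallest ratio is 2 in the row of s3, so s3 leaves.

s3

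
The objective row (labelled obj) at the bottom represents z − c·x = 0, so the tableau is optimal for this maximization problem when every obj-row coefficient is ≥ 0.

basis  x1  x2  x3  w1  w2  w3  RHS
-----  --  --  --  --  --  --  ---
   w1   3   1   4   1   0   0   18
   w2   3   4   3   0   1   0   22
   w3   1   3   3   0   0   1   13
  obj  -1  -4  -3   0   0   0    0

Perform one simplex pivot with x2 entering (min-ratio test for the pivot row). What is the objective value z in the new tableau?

52/3

Ratio test on column x2 — row 1: 18/1 = 18; row 2: 22/4 = 11/2; row 3: 13/3 = 13/3. Minimum is 13/3 at row 3 (w3 leaves); pivot element 3.
Pivot on row 3; the obj-row RHS becomes 0 − (-4)·(13/3) = 52/3.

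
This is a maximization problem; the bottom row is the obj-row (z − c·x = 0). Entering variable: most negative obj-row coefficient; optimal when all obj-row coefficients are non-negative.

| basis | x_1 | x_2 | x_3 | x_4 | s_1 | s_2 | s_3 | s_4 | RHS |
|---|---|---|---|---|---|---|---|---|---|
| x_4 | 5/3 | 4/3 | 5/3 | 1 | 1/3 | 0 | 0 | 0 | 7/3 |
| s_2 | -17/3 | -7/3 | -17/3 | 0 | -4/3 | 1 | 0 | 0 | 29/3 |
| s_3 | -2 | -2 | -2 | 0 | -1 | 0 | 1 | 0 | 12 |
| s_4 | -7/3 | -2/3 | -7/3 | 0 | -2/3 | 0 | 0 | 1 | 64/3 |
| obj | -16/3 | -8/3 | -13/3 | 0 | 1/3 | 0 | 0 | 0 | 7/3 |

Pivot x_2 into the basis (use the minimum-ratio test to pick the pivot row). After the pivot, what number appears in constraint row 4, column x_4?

Ratio test on column x_2 — row 1: (7/3)/(4/3) = 7/4; row 2: entry -7/3 ≤ 0; row 3: entry -2 ≤ 0; row 4: entry -2/3 ≤ 0. Minimum is 7/4 at row 1 (x_4 leaves); pivot element 4/3.
Divide row 1 by 4/3; eliminate column x_2 from the other rows.
Row 4 update in column x_4: 0 − (-2/3)·(3/4) = 1/2.

1/2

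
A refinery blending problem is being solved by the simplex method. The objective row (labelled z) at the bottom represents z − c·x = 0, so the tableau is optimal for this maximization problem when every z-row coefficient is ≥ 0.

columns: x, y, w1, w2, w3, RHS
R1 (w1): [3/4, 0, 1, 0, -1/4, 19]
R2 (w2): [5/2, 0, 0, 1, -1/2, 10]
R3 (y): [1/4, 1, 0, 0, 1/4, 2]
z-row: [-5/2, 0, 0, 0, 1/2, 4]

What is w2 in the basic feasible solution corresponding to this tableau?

10

w2 is basic (row 2); its value is the RHS of that row, 10.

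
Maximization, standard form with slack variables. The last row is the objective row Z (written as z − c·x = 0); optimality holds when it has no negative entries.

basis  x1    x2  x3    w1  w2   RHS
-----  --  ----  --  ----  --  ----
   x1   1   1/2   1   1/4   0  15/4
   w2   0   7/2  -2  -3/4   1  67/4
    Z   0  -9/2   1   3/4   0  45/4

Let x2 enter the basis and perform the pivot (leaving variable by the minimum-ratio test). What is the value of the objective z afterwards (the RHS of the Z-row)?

Ratio test on column x2 — row 1: (15/4)/(1/2) = 15/2; row 2: (67/4)/(7/2) = 67/14. Minimum is 67/14 at row 2 (w2 leaves); pivot element 7/2.
Pivot on row 2; the Z-row RHS becomes 45/4 − (-9/2)·(67/14) = 459/14.

459/14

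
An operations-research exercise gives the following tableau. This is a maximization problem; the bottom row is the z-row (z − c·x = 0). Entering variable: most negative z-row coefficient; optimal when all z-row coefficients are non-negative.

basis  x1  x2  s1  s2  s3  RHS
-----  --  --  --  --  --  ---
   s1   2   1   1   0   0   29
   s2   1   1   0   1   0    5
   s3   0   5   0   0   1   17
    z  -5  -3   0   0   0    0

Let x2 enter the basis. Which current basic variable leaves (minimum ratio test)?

s3

Column x2 entries and ratios — s1: 29/1 = 29; s2: 5/1 = 5; s3: 17/5 = 17/5.
Smallest ratio is 17/5 in the row of s3, so s3 leaves.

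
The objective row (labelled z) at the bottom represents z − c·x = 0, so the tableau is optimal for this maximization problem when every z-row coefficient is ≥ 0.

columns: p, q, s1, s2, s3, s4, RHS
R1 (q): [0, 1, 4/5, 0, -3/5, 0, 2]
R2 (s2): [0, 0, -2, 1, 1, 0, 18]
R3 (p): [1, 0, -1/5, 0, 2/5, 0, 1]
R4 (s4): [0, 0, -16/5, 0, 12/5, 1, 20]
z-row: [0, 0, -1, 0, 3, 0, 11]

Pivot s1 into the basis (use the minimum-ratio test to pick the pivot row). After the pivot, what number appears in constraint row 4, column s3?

0

Ratio test on column s1 — row 1: 2/(4/5) = 5/2; row 2: entry -2 ≤ 0; row 3: entry -1/5 ≤ 0; row 4: entry -16/5 ≤ 0. Minimum is 5/2 at row 1 (q leaves); pivot element 4/5.
Divide row 1 by 4/5; eliminate column s1 from the other rows.
Row 4 update in column s3: 12/5 − (-16/5)·(-3/4) = 0.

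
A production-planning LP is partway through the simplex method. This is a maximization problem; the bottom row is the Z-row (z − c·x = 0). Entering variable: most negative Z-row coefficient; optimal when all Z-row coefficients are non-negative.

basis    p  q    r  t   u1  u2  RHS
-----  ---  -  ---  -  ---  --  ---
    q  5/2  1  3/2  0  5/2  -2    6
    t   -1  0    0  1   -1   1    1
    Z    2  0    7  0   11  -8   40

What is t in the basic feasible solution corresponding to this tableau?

t is basic (row 2); its value is the RHS of that row, 1.

1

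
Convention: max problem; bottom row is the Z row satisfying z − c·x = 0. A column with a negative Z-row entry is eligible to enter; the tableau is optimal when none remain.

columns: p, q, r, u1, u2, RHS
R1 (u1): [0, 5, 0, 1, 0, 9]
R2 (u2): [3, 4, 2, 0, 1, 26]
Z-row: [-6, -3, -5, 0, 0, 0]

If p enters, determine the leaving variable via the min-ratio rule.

u2

Column p entries and ratios — u1: 0 ≤ 0, skip; u2: 26/3 = 26/3.
Smallest ratio is 26/3 in the row of u2, so u2 leaves.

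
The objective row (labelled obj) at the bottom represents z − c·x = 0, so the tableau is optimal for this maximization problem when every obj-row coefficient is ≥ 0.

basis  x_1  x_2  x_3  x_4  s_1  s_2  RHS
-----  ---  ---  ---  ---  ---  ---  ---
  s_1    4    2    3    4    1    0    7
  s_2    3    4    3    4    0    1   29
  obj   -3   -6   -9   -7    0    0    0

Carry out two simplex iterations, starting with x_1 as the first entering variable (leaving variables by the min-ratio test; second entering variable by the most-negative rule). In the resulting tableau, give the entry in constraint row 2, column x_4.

0

Ratio test on column x_1 — row 1: 7/4 = 7/4; row 2: 29/3 = 29/3. Minimum is 7/4 at row 1 (s_1 leaves); pivot element 4.
Divide row 1 by 4; eliminate column x_1 from the other rows.
Second iteration: most negative obj-row entry is -27/4 in column x_3, so x_3 enters.
Ratio test on column x_3 — row 1: (7/4)/(3/4) = 7/3; row 2: (95/4)/(3/4) = 95/3. Minimum is 7/3 at row 1 (x_1 leaves); pivot element 3/4.
Divide row 1 by 3/4; eliminate column x_3 from the other rows.
After both pivots, the entry at constraint row 2, column x_4 is 0.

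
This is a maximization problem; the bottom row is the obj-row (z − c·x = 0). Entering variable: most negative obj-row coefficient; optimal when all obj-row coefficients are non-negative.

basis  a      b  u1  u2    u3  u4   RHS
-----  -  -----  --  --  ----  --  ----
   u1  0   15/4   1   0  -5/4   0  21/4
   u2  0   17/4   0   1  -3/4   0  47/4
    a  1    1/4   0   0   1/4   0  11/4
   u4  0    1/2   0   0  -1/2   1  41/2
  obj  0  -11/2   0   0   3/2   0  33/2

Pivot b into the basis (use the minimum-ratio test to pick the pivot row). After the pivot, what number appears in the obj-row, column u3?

Ratio test on column b — row 1: (21/4)/(15/4) = 7/5; row 2: (47/4)/(17/4) = 47/17; row 3: (11/4)/(1/4) = 11; row 4: (41/2)/(1/2) = 41. Minimum is 7/5 at row 1 (u1 leaves); pivot element 15/4.
Divide row 1 by 15/4; eliminate column b from the other rows.
obj-row update in column u3: 3/2 − (-11/2)·(-1/3) = -1/3.

-1/3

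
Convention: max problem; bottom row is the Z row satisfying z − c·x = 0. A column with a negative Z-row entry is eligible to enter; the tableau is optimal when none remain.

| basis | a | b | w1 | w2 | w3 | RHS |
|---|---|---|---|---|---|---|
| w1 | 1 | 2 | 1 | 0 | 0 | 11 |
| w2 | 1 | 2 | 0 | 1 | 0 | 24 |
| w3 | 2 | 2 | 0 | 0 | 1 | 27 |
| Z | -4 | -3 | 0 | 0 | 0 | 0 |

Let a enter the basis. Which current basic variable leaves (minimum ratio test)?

w1

Column a entries and ratios — w1: 11/1 = 11; w2: 24/1 = 24; w3: 27/2 = 27/2.
Smallest ratio is 11 in the row of w1, so w1 leaves.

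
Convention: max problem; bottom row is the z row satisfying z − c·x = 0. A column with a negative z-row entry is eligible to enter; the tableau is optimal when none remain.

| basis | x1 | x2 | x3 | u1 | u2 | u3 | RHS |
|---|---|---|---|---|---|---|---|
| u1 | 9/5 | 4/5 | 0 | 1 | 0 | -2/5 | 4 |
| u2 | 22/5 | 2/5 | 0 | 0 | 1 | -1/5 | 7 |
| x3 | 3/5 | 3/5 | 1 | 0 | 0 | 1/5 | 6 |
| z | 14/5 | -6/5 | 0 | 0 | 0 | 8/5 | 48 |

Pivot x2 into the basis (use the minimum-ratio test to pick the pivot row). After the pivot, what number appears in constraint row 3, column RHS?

3

Ratio test on column x2 — row 1: 4/(4/5) = 5; row 2: 7/(2/5) = 35/2; row 3: 6/(3/5) = 10. Minimum is 5 at row 1 (u1 leaves); pivot element 4/5.
Divide row 1 by 4/5; eliminate column x2 from the other rows.
Row 3 update in column RHS: 6 − (3/5)·5 = 3.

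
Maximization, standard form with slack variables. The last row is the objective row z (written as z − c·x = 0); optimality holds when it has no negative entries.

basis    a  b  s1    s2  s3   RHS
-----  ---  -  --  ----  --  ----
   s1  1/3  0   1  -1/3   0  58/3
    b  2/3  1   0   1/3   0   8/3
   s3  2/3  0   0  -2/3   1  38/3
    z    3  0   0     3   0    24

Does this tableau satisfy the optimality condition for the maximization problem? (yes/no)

Every z-row coefficient is ≥ 0, so the tableau is optimal.

yes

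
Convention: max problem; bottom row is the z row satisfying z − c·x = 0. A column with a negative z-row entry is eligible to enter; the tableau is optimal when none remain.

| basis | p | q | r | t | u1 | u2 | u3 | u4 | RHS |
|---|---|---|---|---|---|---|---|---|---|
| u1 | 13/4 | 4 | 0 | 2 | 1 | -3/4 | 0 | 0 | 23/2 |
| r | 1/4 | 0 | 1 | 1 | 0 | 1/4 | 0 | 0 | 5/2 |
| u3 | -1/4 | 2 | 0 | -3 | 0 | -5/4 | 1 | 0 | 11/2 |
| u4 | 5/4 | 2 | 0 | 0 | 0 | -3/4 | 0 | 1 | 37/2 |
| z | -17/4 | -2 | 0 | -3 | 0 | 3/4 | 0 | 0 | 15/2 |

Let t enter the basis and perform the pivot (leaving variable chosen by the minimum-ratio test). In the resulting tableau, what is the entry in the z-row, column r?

3

Ratio test on column t — row 1: (23/2)/2 = 23/4; row 2: (5/2)/1 = 5/2; row 3: entry -3 ≤ 0; row 4: entry 0 ≤ 0. Minimum is 5/2 at row 2 (r leaves); pivot element 1.
Divide row 2 by 1; eliminate column t from the other rows.
z-row update in column r: 0 − (-3)·1 = 3.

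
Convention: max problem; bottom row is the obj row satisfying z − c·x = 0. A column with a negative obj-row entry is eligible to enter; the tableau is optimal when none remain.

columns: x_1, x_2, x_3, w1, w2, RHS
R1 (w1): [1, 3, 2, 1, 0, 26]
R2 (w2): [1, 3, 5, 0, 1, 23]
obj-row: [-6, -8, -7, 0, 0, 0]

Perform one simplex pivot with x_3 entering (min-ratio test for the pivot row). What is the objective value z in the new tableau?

Ratio test on column x_3 — row 1: 26/2 = 13; row 2: 23/5 = 23/5. Minimum is 23/5 at row 2 (w2 leaves); pivot element 5.
Pivot on row 2; the obj-row RHS becomes 0 − (-7)·(23/5) = 161/5.

161/5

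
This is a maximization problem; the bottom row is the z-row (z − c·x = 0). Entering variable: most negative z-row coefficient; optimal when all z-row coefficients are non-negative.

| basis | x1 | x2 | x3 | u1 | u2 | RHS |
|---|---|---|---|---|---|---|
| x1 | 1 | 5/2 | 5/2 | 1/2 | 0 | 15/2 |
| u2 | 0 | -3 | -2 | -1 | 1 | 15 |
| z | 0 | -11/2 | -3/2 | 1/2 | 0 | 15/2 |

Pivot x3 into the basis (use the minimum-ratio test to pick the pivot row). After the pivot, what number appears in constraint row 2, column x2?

-1

Ratio test on column x3 — row 1: (15/2)/(5/2) = 3; row 2: entry -2 ≤ 0. Minimum is 3 at row 1 (x1 leaves); pivot element 5/2.
Divide row 1 by 5/2; eliminate column x3 from the other rows.
Row 2 update in column x2: -3 − (-2)·1 = -1.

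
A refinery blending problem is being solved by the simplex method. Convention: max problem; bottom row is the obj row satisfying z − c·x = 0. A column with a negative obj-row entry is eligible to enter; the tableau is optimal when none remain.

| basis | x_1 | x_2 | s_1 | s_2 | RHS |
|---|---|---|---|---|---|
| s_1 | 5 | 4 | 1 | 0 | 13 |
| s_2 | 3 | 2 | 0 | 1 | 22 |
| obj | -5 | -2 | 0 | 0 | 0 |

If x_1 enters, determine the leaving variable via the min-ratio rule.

Column x_1 entries and ratios — s_1: 13/5 = 13/5; s_2: 22/3 = 22/3.
Smallest ratio is 13/5 in the row of s_1, so s_1 leaves.

s_1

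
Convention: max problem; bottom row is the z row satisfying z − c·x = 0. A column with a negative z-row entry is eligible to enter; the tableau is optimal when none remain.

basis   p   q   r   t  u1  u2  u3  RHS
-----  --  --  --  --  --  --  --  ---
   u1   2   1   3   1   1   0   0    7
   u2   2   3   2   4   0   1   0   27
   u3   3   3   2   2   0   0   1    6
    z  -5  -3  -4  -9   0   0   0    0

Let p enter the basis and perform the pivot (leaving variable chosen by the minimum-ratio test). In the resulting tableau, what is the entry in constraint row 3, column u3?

1/3

Ratio test on column p — row 1: 7/2 = 7/2; row 2: 27/2 = 27/2; row 3: 6/3 = 2. Minimum is 2 at row 3 (u3 leaves); pivot element 3.
Divide row 3 by 3; eliminate column p from the other rows.
In the new row 3, the u3 entry is the old entry divided by the pivot: 1/3 = 1/3.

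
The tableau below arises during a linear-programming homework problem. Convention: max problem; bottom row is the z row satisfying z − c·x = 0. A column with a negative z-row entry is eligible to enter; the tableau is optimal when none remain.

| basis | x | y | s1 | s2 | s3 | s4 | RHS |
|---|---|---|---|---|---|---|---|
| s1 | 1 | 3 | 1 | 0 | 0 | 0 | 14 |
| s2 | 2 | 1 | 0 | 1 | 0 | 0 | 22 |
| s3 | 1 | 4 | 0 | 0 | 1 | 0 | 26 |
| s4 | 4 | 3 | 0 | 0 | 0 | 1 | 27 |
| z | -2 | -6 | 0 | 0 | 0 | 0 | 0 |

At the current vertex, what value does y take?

0

y is not in the basis, so in the current basic feasible solution y = 0.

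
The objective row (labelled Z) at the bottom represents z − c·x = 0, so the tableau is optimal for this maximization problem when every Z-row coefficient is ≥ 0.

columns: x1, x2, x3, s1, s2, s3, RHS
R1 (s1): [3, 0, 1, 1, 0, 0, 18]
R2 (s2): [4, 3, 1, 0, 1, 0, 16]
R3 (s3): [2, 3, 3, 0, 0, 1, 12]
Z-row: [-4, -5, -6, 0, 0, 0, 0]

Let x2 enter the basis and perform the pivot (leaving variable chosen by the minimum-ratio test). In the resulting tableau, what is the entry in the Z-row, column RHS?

Ratio test on column x2 — row 1: entry 0 ≤ 0; row 2: 16/3 = 16/3; row 3: 12/3 = 4. Minimum is 4 at row 3 (s3 leaves); pivot element 3.
Divide row 3 by 3; eliminate column x2 from the other rows.
Z-row update in column RHS: 0 − (-5)·4 = 20.

20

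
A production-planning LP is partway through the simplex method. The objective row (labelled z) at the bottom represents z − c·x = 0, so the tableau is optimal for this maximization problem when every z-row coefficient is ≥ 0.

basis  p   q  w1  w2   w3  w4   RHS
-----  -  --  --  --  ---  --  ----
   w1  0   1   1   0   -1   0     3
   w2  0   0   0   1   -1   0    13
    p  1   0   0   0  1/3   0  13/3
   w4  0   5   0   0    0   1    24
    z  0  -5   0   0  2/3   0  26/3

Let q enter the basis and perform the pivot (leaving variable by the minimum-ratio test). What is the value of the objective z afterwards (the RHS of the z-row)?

Ratio test on column q — row 1: 3/1 = 3; row 2: entry 0 ≤ 0; row 3: entry 0 ≤ 0; row 4: 24/5 = 24/5. Minimum is 3 at row 1 (w1 leaves); pivot element 1.
Pivot on row 1; the z-row RHS becomes 26/3 − (-5)·3 = 71/3.

71/3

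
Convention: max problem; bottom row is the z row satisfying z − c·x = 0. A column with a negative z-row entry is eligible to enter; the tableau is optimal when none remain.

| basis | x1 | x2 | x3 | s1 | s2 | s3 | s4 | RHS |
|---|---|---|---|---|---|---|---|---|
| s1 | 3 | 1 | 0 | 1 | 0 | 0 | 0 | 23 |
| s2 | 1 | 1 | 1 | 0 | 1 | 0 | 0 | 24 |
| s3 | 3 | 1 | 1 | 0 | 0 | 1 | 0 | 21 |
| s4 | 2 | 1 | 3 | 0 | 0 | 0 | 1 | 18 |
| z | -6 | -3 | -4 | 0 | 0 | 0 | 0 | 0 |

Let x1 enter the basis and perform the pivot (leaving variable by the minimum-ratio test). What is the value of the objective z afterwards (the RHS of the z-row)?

42

Ratio test on column x1 — row 1: 23/3 = 23/3; row 2: 24/1 = 24; row 3: 21/3 = 7; row 4: 18/2 = 9. Minimum is 7 at row 3 (s3 leaves); pivot element 3.
Pivot on row 3; the z-row RHS becomes 0 − (-6)·7 = 42.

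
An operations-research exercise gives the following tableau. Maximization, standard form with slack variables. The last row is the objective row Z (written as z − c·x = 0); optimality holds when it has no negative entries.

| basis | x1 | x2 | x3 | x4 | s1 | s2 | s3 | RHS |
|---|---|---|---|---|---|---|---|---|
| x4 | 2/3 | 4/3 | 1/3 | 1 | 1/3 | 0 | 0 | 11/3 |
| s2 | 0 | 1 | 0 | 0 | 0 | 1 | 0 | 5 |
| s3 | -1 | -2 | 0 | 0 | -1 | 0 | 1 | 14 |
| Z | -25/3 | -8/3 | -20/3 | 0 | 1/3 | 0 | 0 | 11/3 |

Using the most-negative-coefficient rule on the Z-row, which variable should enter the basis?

x1

Negative Z-row entries: x1: -25/3, x2: -8/3, x3: -20/3.
The most negative is -25/3 in column x1, so x1 enters.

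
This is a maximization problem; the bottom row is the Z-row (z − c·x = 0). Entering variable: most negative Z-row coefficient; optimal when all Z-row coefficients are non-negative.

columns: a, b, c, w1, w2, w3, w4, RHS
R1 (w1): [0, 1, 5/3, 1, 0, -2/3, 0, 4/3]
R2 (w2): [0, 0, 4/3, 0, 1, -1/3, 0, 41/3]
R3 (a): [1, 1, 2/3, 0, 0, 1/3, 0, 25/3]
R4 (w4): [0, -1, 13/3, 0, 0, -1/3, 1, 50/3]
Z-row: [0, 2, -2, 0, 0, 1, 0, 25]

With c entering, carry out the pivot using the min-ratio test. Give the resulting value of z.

Ratio test on column c — row 1: (4/3)/(5/3) = 4/5; row 2: (41/3)/(4/3) = 41/4; row 3: (25/3)/(2/3) = 25/2; row 4: (50/3)/(13/3) = 50/13. Minimum is 4/5 at row 1 (w1 leaves); pivot element 5/3.
Pivot on row 1; the Z-row RHS becomes 25 − (-2)·(4/5) = 133/5.

133/5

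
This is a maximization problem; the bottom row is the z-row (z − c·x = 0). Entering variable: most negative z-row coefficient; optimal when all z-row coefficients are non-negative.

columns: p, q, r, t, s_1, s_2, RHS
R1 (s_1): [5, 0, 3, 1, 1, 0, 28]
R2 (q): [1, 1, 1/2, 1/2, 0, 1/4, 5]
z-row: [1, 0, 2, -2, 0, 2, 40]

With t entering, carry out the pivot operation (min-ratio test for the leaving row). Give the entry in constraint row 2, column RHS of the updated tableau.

10

Ratio test on column t — row 1: 28/1 = 28; row 2: 5/(1/2) = 10. Minimum is 10 at row 2 (q leaves); pivot element 1/2.
Divide row 2 by 1/2; eliminate column t from the other rows.
In the new row 2, the RHS entry is the old entry divided by the pivot: 5/(1/2) = 10.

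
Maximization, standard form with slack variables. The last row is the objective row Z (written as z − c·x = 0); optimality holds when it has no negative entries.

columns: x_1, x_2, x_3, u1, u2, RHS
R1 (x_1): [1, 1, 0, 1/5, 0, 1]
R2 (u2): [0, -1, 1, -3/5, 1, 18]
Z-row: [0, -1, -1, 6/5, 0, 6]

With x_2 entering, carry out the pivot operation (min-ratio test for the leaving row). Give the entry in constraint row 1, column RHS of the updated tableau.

Ratio test on column x_2 — row 1: 1/1 = 1; row 2: entry -1 ≤ 0. Minimum is 1 at row 1 (x_1 leaves); pivot element 1.
Divide row 1 by 1; eliminate column x_2 from the other rows.
In the new row 1, the RHS entry is the old entry divided by the pivot: 1/1 = 1.

1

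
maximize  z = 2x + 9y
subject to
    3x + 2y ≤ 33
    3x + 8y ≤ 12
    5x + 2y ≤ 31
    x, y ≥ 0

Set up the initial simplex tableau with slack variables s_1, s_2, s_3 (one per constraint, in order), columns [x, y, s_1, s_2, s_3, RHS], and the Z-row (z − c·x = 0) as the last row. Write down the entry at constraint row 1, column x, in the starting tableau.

3

Constraint 1 has coefficient 3 on x.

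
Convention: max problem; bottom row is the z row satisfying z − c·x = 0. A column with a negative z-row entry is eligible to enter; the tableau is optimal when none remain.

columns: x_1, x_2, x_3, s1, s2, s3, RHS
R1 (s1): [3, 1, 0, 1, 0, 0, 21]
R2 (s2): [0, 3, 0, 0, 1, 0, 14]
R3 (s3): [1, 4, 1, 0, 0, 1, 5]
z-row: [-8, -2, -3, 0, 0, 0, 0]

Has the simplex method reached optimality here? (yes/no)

The z-row has a negative entry -8 in column x_1, so it is not optimal.

no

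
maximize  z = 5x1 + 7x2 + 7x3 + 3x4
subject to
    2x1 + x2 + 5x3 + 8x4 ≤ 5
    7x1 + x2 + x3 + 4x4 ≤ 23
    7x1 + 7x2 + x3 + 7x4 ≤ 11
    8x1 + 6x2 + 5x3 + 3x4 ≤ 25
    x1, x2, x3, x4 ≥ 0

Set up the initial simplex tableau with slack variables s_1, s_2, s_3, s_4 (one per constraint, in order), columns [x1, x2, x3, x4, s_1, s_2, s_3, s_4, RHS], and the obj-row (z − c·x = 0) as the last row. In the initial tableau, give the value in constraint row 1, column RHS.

5

The RHS of constraint 1 is b_1 = 5.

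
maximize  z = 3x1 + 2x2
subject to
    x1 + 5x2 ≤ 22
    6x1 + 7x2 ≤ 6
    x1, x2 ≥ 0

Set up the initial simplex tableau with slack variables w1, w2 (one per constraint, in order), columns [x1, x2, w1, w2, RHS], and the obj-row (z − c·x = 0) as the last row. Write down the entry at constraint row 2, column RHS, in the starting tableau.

The RHS of constraint 2 is b_2 = 6.

6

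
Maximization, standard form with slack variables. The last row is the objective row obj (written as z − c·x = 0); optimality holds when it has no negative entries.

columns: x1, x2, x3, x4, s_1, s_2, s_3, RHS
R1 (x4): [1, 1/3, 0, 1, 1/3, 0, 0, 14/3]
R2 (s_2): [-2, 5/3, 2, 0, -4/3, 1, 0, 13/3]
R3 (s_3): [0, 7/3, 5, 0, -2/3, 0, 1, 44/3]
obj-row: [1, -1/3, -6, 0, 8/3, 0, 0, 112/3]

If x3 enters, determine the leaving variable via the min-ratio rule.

Column x3 entries and ratios — x4: 0 ≤ 0, skip; s_2: (13/3)/2 = 13/6; s_3: (44/3)/5 = 44/15.
Smallest ratio is 13/6 in the row of s_2, so s_2 leaves.

s_2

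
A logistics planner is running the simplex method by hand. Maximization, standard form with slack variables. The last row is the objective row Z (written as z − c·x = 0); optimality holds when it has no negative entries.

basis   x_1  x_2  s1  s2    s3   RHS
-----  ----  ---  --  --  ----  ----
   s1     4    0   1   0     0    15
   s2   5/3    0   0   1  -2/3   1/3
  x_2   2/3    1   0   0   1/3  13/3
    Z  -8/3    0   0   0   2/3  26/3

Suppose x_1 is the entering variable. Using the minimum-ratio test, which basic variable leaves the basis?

s2

Column x_1 entries and ratios — s1: 15/4 = 15/4; s2: (1/3)/(5/3) = 1/5; x_2: (13/3)/(2/3) = 13/2.
Smallest ratio is 1/5 in the row of s2, so s2 leaves.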